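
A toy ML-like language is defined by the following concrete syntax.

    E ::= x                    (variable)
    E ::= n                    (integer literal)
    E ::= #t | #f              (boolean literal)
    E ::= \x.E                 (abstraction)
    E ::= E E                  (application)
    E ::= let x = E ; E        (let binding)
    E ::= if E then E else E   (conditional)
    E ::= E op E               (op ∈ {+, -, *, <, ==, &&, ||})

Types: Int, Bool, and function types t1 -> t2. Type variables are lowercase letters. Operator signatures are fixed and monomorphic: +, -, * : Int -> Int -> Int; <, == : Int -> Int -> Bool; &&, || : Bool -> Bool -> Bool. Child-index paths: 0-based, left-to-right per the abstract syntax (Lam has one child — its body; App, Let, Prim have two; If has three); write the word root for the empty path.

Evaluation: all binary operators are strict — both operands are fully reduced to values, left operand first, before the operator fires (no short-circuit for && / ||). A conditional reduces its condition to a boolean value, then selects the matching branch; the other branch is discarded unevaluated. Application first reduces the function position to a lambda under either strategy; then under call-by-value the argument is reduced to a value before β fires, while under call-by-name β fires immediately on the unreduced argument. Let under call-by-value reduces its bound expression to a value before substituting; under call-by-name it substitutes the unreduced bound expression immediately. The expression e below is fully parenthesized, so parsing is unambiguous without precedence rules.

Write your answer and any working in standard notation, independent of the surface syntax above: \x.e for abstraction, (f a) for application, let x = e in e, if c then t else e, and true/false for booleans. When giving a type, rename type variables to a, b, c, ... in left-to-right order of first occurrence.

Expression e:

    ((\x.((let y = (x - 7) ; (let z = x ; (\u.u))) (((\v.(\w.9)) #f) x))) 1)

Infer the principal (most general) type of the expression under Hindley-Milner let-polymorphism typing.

Working:
x : a
  unify a ~ Int
  unify Int ~ Int
let y : Int
x : Int
let z : Int
u : b
\u._ : b -> b
\w._ : d -> Int
\v._ : c -> d -> Int
  unify c -> d -> Int ~ Bool -> e
  unify c ~ Bool
  unify d -> Int ~ e
_ _ : d -> Int
x : Int
  unify d -> Int ~ Int -> f
  unify d ~ Int
  unify Int ~ f
_ _ : Int
  unify b -> b ~ Int -> g
  unify b ~ Int
  unify Int ~ g
_ _ : Int
\x._ : Int -> Int
  unify Int -> Int ~ Int -> h
  unify Int ~ Int
  unify Int ~ h
_ _ : Int

Answer: Int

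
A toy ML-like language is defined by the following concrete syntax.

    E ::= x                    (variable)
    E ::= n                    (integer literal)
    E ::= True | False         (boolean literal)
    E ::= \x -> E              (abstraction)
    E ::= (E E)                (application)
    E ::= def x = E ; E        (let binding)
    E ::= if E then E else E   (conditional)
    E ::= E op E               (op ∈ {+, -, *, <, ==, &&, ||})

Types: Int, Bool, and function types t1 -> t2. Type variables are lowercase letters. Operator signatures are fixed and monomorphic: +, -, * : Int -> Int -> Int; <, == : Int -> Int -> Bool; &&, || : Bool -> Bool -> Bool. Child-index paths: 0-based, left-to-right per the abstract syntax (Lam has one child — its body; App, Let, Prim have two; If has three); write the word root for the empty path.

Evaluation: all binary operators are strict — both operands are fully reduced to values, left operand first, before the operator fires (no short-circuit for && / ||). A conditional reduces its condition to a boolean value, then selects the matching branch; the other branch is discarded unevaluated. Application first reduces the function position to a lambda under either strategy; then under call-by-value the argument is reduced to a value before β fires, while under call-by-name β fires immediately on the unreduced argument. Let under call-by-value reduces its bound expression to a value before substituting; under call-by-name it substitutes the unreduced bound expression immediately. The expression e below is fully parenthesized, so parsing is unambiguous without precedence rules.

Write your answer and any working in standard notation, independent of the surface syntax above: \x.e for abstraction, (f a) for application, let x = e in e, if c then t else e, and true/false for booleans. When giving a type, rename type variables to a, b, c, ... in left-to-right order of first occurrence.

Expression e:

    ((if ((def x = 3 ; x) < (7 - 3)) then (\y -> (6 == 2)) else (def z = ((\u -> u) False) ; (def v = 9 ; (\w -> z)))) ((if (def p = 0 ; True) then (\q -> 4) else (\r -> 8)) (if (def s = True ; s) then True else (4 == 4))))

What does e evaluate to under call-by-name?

Working:
step 0: ((if ((let x = 3 in x) < (7 - 3)) then (\y.(6 == 2)) else (let z = ((\u.u) false) in (let v = 9 in (\w.z)))) ((if (let p = 0 in true) then (\q.4) else (\r.8)) (if (let s = true in s) then true else (4 == 4))))
step 1: [let@0.0.0] ((if (3 < (7 - 3)) then (\y.(6 == 2)) else (let z = ((\u.u) false) in (let v = 9 in (\w.z)))) ((if (let p = 0 in true) then (\q.4) else (\r.8)) (if (let s = true in s) then true else (4 == 4))))
step 2: [delta@0.0.1] ((if (3 < 4) then (\y.(6 == 2)) else (let z = ((\u.u) false) in (let v = 9 in (\w.z)))) ((if (let p = 0 in true) then (\q.4) else (\r.8)) (if (let s = true in s) then true else (4 == 4))))
step 3: [delta@0.0] ((if true then (\y.(6 == 2)) else (let z = ((\u.u) false) in (let v = 9 in (\w.z)))) ((if (let p = 0 in true) then (\q.4) else (\r.8)) (if (let s = true in s) then true else (4 == 4))))
step 4: [if@0] ((\y.(6 == 2)) ((if (let p = 0 in true) then (\q.4) else (\r.8)) (if (let s = true in s) then true else (4 == 4))))
step 5: [beta@root] (6 == 2)
step 6: [delta@root] false

Answer: false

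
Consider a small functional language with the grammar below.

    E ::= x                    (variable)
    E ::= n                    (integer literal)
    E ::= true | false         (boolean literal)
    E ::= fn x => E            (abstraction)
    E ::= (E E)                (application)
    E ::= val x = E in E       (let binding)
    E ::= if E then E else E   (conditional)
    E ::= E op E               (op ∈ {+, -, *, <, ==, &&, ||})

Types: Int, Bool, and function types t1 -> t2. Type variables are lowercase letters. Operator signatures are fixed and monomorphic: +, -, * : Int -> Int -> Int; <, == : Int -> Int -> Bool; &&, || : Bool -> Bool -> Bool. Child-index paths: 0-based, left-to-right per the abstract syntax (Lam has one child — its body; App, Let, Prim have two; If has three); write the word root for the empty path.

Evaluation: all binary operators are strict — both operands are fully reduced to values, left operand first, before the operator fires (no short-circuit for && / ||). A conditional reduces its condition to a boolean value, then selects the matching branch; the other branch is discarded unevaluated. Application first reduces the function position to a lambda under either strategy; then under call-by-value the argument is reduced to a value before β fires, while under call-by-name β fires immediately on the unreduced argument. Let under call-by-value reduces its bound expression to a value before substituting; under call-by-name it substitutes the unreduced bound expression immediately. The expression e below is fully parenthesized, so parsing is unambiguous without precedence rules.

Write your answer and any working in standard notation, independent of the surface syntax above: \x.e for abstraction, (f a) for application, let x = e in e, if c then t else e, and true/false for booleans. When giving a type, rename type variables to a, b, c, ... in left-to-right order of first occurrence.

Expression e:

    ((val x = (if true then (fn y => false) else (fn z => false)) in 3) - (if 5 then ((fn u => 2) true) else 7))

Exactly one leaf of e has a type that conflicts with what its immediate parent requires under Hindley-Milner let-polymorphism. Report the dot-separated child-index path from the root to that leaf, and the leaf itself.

Working:
  unify Bool ~ Bool
\y._ : a -> Bool
\z._ : b -> Bool
  unify a -> Bool ~ b -> Bool
  unify a ~ b
  unify Bool ~ Bool
let x : forall. b -> Bool
  unify Int ~ Int
  unify Int ~ Bool
  FAIL: mismatch Int ~ Bool

Answer: 1.0 : 5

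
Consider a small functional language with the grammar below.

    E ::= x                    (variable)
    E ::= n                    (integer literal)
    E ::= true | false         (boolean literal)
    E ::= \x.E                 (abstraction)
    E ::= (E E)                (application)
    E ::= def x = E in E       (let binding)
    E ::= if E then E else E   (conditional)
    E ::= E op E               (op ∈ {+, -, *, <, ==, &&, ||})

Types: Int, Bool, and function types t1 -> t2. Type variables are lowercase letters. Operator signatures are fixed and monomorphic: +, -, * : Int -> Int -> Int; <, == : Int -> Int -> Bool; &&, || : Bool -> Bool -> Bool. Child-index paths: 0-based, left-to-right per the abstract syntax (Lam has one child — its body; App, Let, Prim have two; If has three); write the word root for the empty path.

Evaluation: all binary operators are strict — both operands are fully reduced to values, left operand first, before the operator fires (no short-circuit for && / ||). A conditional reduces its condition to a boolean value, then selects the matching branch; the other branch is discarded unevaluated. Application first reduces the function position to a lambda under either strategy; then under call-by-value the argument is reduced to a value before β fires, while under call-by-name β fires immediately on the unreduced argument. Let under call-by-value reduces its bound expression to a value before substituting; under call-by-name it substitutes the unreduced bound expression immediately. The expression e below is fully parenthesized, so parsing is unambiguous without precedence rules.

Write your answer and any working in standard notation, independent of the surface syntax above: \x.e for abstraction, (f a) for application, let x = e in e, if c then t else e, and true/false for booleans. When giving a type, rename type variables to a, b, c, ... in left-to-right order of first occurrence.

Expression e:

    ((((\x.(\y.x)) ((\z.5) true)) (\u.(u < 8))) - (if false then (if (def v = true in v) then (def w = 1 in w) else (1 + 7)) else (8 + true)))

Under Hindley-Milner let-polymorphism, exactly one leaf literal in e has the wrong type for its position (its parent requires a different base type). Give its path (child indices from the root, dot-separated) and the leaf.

Answer: 1.2.1 : true

Trace:
x : a
\y._ : b -> a
\x._ : a -> b -> a
\z._ : c -> Int
  unify c -> Int ~ Bool -> d
  unify c ~ Bool
  unify Int ~ d
_ _ : Int
  unify a -> b -> a ~ Int -> e
  unify a ~ Int
  unify b -> Int ~ e
_ _ : b -> Int
u : f
  unify f ~ Int
  unify Int ~ Int
\u._ : Int -> Bool
  unify b -> Int ~ (Int -> Bool) -> g
  unify b ~ Int -> Bool
  unify Int ~ g
_ _ : Int
  unify Int ~ Int
  unify Bool ~ Bool
let v : Bool
v : Bool
  unify Bool ~ Bool
let w : Int
w : Int
  unify Int ~ Int
  unify Int ~ Int
  unify Int ~ Int
  unify Int ~ Int
  unify Bool ~ Int
  FAIL: mismatch Bool ~ Int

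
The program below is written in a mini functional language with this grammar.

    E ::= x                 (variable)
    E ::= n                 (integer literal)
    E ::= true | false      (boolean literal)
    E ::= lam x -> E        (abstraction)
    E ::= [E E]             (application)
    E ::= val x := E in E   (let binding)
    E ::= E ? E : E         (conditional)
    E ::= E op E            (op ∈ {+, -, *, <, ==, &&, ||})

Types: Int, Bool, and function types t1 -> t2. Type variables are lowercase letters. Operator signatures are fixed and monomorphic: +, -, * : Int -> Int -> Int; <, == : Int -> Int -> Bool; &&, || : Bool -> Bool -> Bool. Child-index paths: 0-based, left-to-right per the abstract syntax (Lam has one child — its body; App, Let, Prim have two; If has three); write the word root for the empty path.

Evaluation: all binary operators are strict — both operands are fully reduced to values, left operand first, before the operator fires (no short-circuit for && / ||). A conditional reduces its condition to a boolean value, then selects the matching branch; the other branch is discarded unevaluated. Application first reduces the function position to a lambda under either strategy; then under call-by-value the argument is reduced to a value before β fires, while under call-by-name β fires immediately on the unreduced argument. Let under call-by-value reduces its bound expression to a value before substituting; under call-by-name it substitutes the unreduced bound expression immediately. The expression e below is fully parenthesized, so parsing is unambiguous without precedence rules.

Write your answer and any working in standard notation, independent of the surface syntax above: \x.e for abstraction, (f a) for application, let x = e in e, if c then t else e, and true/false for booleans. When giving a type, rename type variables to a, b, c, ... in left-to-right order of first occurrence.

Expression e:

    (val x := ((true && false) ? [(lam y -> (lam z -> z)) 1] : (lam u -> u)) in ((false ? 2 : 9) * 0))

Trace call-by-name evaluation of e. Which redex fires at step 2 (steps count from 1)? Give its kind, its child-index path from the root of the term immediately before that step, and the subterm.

Answer: if at 0 : (if false then 2 else 9)

Working:
step 0: (let x = (if (true && false) then ((\y.(\z.z)) 1) else (\u.u)) in ((if false then 2 else 9) * 0))
step 1: [let@root] ((if false then 2 else 9) * 0)
step 2: [if@0] (9 * 0)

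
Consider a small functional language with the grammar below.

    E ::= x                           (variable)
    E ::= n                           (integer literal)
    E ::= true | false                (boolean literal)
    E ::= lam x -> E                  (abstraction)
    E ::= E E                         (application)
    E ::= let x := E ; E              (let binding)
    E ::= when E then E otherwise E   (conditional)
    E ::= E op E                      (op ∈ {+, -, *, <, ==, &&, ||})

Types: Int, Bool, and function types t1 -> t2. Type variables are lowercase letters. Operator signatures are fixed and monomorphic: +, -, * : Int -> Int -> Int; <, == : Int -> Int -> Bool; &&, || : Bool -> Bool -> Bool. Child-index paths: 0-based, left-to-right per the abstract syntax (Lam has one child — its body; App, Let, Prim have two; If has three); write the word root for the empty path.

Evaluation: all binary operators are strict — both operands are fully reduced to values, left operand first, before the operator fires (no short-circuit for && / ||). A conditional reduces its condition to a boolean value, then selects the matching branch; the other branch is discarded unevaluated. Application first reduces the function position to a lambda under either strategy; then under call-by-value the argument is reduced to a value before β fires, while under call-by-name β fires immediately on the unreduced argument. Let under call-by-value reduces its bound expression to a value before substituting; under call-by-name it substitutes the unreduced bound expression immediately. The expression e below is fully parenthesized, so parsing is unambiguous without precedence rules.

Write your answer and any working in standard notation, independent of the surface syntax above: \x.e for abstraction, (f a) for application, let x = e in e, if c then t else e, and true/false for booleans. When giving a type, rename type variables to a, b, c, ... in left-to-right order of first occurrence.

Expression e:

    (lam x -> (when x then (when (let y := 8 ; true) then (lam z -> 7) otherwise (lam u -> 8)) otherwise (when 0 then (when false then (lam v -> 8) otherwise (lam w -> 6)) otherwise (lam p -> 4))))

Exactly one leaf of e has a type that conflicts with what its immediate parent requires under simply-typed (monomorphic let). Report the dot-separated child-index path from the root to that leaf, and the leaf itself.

Working:
x : a
  unify a ~ Bool
let y : Int
  unify Bool ~ Bool
\z._ : b -> Int
\u._ : c -> Int
  unify b -> Int ~ c -> Int
  unify b ~ c
  unify Int ~ Int
  unify Int ~ Bool
  FAIL: mismatch Int ~ Bool

Answer: 0.2.0 : 0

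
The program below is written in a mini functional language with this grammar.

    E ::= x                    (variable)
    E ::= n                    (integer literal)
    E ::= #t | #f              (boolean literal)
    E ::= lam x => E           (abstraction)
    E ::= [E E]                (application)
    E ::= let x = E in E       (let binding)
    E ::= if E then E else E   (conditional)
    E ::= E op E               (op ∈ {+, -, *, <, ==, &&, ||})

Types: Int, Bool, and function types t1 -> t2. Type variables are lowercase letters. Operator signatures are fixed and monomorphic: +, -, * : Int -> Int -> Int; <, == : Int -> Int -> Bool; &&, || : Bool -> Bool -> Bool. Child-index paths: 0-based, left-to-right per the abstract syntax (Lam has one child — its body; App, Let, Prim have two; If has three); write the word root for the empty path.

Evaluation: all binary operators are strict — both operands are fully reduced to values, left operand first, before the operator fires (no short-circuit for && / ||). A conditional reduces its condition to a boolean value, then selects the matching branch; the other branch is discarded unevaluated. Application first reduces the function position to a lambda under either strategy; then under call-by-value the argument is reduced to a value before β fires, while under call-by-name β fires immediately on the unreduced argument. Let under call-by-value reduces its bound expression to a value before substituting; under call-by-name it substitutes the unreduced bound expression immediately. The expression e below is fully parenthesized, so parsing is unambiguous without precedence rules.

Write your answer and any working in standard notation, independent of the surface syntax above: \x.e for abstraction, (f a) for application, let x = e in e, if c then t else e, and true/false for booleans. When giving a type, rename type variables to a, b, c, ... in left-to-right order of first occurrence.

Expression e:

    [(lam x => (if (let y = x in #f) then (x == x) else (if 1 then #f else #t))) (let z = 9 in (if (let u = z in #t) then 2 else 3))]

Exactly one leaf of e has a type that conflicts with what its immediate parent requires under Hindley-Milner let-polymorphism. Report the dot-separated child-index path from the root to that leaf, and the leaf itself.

Derivation:
x : a
let y : a
  unify Bool ~ Bool
x : a
  unify a ~ Int
x : Int
  unify Int ~ Int
  unify Int ~ Bool
  FAIL: mismatch Int ~ Bool

Answer: 0.0.2.0 : 1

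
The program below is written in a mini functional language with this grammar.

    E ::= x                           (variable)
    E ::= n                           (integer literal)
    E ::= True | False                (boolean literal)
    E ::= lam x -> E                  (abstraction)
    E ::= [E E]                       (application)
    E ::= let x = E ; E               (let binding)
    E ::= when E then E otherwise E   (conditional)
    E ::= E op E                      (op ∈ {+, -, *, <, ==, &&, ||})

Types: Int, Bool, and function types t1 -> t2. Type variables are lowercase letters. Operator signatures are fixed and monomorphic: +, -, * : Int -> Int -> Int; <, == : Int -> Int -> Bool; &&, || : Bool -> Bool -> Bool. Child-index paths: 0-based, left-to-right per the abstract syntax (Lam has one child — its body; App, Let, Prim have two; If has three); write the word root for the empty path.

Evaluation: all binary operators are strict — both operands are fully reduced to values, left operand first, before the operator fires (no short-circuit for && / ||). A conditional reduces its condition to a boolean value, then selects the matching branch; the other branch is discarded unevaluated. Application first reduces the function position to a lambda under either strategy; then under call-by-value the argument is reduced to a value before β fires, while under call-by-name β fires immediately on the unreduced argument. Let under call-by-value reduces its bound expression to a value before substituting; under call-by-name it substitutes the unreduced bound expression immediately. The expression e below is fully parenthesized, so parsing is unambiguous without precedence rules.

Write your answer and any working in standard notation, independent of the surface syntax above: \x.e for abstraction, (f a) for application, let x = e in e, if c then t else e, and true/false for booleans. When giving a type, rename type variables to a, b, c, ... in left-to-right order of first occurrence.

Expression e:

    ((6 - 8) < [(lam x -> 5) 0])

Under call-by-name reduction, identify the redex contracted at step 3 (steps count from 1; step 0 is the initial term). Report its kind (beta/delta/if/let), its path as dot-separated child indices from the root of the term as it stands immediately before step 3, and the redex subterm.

Trace:
step 0: ((6 - 8) < ((\x.5) 0))
step 1: [delta@0] (-2 < ((\x.5) 0))
step 2: [beta@1] (-2 < 5)
step 3: [delta@root] true

Answer: delta at root : (-2 < 5)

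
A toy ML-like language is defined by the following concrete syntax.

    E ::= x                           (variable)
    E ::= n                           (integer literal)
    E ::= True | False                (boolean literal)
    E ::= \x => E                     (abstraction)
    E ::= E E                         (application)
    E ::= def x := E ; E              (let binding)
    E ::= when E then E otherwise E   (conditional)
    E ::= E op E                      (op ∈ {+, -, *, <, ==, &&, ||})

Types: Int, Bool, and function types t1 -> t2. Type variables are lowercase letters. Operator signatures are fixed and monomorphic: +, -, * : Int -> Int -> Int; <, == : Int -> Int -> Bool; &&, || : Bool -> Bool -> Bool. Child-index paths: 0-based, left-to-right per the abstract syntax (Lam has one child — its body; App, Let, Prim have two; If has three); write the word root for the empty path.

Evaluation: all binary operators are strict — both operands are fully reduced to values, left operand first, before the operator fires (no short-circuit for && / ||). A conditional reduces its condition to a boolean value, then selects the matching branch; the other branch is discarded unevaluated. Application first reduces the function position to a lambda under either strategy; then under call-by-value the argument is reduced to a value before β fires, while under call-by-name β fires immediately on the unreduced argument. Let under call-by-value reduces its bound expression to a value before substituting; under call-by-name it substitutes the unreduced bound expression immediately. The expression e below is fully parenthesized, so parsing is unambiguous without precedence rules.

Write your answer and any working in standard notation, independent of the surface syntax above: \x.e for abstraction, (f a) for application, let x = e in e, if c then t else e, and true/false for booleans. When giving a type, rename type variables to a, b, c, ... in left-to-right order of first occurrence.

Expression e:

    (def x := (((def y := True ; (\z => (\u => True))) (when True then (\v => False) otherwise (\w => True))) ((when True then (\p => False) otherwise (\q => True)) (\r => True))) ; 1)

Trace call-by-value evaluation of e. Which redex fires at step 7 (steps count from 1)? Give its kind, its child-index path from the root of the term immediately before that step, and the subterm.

Derivation:
step 0: (let x = (((let y = true in (\z.(\u.true))) (if true then (\v.false) else (\w.true))) ((if true then (\p.false) else (\q.true)) (\r.true))) in 1)
step 1: [let@0.0.0] (let x = (((\z.(\u.true)) (if true then (\v.false) else (\w.true))) ((if true then (\p.false) else (\q.true)) (\r.true))) in 1)
step 2: [if@0.0.1] (let x = (((\z.(\u.true)) (\v.false)) ((if true then (\p.false) else (\q.true)) (\r.true))) in 1)
step 3: [beta@0.0] (let x = ((\u.true) ((if true then (\p.false) else (\q.true)) (\r.true))) in 1)
step 4: [if@0.1.0] (let x = ((\u.true) ((\p.false) (\r.true))) in 1)
step 5: [beta@0.1] (let x = ((\u.true) false) in 1)
step 6: [beta@0] (let x = true in 1)
step 7: [let@root] 1

Answer: let at root : (let x = true in 1)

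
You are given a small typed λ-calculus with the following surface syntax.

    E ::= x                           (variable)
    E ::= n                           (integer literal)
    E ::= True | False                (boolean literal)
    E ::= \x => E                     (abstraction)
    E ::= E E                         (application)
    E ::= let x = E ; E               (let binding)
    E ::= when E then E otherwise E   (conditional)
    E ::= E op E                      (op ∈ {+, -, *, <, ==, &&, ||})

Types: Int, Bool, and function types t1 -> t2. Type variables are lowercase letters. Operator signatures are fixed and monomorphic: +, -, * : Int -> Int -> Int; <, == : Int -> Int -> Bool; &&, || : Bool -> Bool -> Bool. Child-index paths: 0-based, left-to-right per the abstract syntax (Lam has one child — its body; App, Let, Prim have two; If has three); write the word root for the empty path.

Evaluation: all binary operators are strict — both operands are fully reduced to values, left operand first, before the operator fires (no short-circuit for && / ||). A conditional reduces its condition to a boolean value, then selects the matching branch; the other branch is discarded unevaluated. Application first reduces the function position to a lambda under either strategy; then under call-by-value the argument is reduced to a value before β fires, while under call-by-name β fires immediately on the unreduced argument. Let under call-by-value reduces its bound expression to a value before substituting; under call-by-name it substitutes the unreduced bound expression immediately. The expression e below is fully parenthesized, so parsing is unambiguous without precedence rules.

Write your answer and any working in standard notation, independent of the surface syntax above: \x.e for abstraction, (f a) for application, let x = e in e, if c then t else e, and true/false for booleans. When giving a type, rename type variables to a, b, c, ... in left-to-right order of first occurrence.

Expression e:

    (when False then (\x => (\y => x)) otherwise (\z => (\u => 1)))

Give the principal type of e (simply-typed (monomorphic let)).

Answer: Int -> a -> Int

Trace:
  unify Bool ~ Bool
x : a
\y._ : b -> a
\x._ : a -> b -> a
\u._ : d -> Int
\z._ : c -> d -> Int
  unify a -> b -> a ~ c -> d -> Int
  unify a ~ c
  unify b -> c ~ d -> Int
  unify b ~ d
  unify c ~ Int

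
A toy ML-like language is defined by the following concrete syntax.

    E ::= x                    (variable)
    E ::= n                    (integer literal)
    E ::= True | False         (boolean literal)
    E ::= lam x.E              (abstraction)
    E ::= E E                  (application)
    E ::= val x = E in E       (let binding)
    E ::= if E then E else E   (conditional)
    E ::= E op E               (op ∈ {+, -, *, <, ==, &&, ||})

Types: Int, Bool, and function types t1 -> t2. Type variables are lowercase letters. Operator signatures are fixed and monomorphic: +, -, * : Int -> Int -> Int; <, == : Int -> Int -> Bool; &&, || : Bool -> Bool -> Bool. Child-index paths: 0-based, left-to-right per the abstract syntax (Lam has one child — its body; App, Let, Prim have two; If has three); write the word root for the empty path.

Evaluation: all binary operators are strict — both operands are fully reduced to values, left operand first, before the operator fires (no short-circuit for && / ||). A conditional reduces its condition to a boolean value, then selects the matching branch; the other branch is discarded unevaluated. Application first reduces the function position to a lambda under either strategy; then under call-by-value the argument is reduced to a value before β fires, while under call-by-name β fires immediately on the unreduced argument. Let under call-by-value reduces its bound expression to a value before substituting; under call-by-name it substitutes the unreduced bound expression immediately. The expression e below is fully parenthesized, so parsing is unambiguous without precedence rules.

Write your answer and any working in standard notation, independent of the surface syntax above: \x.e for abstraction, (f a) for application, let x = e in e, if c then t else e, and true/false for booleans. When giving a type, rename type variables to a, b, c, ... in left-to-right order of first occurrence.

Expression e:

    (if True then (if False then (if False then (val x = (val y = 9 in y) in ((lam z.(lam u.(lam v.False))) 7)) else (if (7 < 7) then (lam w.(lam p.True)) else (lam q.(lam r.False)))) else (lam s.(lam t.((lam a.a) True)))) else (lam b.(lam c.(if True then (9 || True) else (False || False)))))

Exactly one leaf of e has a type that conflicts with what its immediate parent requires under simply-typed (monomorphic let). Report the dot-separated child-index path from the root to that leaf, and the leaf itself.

Answer: 2.0.0.1.0 : 9

Derivation:
  unify Bool ~ Bool
  unify Bool ~ Bool
  unify Bool ~ Bool
let y : Int
y : Int
let x : Int
\v._ : c -> Bool
\u._ : b -> c -> Bool
\z._ : a -> b -> c -> Bool
  unify a -> b -> c -> Bool ~ Int -> d
  unify a ~ Int
  unify b -> c -> Bool ~ d
_ _ : b -> c -> Bool
  unify Int ~ Int
  unify Int ~ Int
  unify Bool ~ Bool
\p._ : f -> Bool
\w._ : e -> f -> Bool
\r._ : h -> Bool
\q._ : g -> h -> Bool
  unify e -> f -> Bool ~ g -> h -> Bool
  unify e ~ g
  unify f -> Bool ~ h -> Bool
  unify f ~ h
  unify Bool ~ Bool
  unify b -> c -> Bool ~ g -> h -> Bool
  unify b ~ g
  unify c -> Bool ~ h -> Bool
  unify c ~ h
  unify Bool ~ Bool
a : k
\a._ : k -> k
  unify k -> k ~ Bool -> l
  unify k ~ Bool
  unify Bool ~ l
_ _ : Bool
\t._ : j -> Bool
\s._ : i -> j -> Bool
  unify g -> h -> Bool ~ i -> j -> Bool
  unify g ~ i
  unify h -> Bool ~ j -> Bool
  unify h ~ j
  unify Bool ~ Bool
  unify Bool ~ Bool
  unify Int ~ Bool
  FAIL: mismatch Int ~ Bool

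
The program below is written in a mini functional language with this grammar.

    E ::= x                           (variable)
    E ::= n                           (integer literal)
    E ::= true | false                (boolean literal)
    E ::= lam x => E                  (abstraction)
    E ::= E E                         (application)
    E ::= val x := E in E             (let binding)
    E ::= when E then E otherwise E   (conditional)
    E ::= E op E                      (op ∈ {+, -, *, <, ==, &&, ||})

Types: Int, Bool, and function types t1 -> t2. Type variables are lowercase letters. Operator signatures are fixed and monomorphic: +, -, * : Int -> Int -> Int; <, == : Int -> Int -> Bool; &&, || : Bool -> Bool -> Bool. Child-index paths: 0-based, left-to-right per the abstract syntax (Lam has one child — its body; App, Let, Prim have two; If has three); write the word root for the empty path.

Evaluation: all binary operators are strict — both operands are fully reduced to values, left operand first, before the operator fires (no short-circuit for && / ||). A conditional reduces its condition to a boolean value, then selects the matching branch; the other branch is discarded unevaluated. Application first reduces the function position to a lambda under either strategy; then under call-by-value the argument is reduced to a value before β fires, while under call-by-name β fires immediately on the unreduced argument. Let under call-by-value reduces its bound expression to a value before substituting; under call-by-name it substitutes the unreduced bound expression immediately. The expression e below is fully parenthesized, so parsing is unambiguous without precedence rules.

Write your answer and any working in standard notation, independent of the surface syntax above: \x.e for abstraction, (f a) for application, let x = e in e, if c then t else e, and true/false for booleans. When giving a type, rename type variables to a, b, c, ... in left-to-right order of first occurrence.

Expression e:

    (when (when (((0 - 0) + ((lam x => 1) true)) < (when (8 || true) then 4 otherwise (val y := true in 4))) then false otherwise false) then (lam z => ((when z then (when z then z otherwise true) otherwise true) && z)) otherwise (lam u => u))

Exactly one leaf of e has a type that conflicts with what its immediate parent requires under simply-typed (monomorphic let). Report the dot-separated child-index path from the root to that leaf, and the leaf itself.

Answer: 0.0.1.0.0 : 8

Trace:
  unify Int ~ Int
  unify Int ~ Int
  unify Int ~ Int
\x._ : a -> Int
  unify a -> Int ~ Bool -> b
  unify a ~ Bool
  unify Int ~ b
_ _ : Int
  unify Int ~ Int
  unify Int ~ Int
  unify Int ~ Bool
  FAIL: mismatch Int ~ Bool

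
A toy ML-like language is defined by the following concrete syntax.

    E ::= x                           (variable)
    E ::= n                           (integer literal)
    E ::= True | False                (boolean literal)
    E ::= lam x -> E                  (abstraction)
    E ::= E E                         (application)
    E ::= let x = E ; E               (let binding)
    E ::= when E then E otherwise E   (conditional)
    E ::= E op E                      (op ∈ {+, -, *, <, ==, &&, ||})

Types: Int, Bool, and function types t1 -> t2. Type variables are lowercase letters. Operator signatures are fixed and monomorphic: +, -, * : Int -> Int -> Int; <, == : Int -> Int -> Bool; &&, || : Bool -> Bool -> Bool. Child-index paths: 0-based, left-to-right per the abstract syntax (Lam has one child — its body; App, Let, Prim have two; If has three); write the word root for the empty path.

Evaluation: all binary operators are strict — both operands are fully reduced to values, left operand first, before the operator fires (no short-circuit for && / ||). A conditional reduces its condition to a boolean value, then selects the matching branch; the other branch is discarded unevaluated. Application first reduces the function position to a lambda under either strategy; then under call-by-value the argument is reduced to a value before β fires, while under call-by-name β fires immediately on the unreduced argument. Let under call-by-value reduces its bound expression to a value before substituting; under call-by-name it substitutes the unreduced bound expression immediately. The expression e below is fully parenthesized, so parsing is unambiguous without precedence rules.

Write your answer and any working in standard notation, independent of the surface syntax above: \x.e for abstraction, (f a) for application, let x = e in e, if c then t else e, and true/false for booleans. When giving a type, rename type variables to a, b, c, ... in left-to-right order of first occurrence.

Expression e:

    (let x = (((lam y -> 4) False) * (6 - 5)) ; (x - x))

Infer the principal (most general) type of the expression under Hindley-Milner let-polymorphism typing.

Answer: Int

Trace:
\y._ : a -> Int
  unify a -> Int ~ Bool -> b
  unify a ~ Bool
  unify Int ~ b
_ _ : Int
  unify Int ~ Int
  unify Int ~ Int
  unify Int ~ Int
  unify Int ~ Int
let x : Int
x : Int
  unify Int ~ Int
x : Int
  unify Int ~ Int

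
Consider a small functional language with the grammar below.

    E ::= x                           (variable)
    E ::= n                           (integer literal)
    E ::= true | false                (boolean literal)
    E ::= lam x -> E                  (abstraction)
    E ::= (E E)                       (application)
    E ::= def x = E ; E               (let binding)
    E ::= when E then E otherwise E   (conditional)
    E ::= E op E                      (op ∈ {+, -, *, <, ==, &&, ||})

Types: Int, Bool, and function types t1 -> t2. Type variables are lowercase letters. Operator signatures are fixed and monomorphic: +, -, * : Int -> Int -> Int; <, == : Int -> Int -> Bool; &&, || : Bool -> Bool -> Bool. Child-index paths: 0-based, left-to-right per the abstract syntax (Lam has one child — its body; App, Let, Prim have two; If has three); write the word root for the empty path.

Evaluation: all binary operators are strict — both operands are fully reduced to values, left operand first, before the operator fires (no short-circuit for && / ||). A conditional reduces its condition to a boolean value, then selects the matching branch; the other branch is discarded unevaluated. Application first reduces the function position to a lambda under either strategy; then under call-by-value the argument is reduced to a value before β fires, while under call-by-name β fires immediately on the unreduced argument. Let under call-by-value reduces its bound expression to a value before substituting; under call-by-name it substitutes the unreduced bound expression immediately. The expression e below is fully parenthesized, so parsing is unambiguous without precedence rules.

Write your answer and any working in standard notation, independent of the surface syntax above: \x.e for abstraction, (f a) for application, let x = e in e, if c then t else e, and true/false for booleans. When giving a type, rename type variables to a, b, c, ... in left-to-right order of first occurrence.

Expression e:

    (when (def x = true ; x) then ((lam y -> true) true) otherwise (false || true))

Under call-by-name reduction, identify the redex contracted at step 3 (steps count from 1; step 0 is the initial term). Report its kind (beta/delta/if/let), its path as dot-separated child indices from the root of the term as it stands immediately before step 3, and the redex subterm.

Derivation:
step 0: (if (let x = true in x) then ((\y.true) true) else (false || true))
step 1: [let@0] (if true then ((\y.true) true) else (false || true))
step 2: [if@root] ((\y.true) true)
step 3: [beta@root] true

Answer: beta at root : ((\y.true) true)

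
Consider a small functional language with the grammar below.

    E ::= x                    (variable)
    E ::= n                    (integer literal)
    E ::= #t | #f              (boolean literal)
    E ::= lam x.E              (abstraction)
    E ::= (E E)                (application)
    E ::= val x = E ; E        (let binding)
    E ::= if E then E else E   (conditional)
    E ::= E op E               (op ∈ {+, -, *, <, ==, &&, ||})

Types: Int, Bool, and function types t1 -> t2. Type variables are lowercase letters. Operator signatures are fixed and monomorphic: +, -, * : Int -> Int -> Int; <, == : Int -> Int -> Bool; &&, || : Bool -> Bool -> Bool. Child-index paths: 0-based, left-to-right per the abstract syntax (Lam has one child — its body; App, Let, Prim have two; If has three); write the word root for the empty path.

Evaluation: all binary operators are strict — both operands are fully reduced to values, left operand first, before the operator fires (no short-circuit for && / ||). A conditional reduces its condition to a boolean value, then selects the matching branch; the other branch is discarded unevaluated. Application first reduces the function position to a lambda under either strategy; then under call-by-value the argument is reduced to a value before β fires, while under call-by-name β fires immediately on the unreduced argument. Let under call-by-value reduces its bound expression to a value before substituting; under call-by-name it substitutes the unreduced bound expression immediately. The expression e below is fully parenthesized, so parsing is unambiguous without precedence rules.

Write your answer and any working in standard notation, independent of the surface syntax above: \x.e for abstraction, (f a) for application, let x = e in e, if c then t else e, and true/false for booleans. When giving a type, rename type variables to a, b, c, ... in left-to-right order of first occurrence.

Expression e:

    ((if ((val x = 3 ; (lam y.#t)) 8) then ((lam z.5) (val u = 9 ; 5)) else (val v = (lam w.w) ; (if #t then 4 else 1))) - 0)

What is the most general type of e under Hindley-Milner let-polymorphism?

Answer: Int

Derivation:
let x : Int
\y._ : a -> Bool
  unify a -> Bool ~ Int -> b
  unify a ~ Int
  unify Bool ~ b
_ _ : Bool
  unify Bool ~ Bool
\z._ : c -> Int
let u : Int
  unify c -> Int ~ Int -> d
  unify c ~ Int
  unify Int ~ d
_ _ : Int
w : e
\w._ : e -> e
let v : forall. e -> e
  unify Bool ~ Bool
  unify Int ~ Int
  unify Int ~ Int
  unify Int ~ Int
  unify Int ~ Int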